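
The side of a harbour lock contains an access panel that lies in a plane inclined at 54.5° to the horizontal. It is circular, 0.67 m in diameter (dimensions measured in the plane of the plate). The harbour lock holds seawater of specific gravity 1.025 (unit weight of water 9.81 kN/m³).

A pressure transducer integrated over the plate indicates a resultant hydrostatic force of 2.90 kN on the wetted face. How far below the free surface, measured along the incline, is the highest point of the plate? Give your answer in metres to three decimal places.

γ = 1.025 × 9.81 = 10.05525 kN/m³.
A = π(0.335)² = 0.352565 m².
From F = γ·h_c·A, the centroid depth is h_c = 2.90/(10.05525 × 0.352565) = 0.818024 m.
Let θ = 54.5° be the plate's angle to the horizontal; measure y along the incline from where the plane meets the free surface. Vertical depth h = y·sinθ with sinθ = 0.814116.
Along the incline, y_c = h_c/sinθ = 0.818024/0.814116 = 1.0048 m.
The centroid is at the centre, 0.335 m below the top of the plate, so the highest point sits at y_top = 1.0048 − 0.335 = 0.6698 m along the incline.

y_top ≈ 0.670 m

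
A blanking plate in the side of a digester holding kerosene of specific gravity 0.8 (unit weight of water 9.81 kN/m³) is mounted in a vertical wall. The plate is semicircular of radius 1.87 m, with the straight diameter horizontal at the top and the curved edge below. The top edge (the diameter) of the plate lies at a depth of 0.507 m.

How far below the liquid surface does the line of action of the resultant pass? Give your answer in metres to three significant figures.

h_p = 1.49 m

γ = 0.8 × 9.81 = 7.848 kN/m³.
The centroid of a semicircle lies 4r/(3π) = 0.793653 m from the diameter, here below the top edge, so the centroid depth is h_c = 0.507 + 0.793653 = 1.30065 m.
A = πr²/2 = π × 1.87²/2 = 5.49292 m².
Resultant F = γ·h_c·A = 7.848 × 1.30065 × 5.49292 = 56.069 kN.
I_c = (π/8 − 8/(9π))·r⁴ = 0.109757 × 1.87⁴ = 1.34214 m⁴.
Centre of pressure: y_p = y_c + I_c/(y_c·A) = 1.30065 + 1.34214/(1.30065 × 5.49292) = 1.30065 + 0.18786 = 1.48851 m along the plane.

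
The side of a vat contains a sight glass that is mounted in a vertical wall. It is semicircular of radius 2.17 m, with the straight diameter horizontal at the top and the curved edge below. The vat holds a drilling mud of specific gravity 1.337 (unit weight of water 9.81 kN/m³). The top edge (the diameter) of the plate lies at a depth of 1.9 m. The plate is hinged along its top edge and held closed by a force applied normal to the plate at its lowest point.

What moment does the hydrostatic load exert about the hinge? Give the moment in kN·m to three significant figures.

γ = 1.337 × 9.81 = 13.11597 kN/m³.
The centroid of a semicircle lies 4r/(3π) = 0.920977 m from the diameter, here below the top edge, so the centroid depth is h_c = 1.9 + 0.920977 = 2.82098 m.
A = πr²/2 = π × 2.17²/2 = 7.39672 m².
Resultant F = γ·h_c·A = 13.11597 × 2.82098 × 7.39672 = 273.678 kN.
I_c = (π/8 − 8/(9π))·r⁴ = 0.109757 × 2.17⁴ = 2.43372 m⁴.
Centre of pressure: y_p = y_c + I_c/(y_c·A) = 2.82098 + 2.43372/(2.82098 × 7.39672) = 2.82098 + 0.116636 = 2.93762 m along the plane.
The resultant acts 0.920977 + 0.116636 = 1.03761 m (along the plate) below the hinge at the top edge, so the moment about the hinge is M = F × 1.03761 = 273.678 × 1.03761 = 283.971 kN·m.

M ≈ 284 kN·m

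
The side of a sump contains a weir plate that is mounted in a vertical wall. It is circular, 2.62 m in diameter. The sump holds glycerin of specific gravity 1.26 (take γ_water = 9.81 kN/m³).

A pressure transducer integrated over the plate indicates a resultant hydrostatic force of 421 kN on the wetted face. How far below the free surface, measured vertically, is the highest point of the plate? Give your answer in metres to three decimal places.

d_top ≈ 5.008 m

γ = 1.26 × 9.81 = 12.3606 kN/m³.
A = π(1.31)² = 5.39129 m².
From F = γ·h_c·A, the centroid depth is h_c = 421/(12.3606 × 5.39129) = 6.31757 m.
The centroid is at the centre, 1.31 m below the top of the plate, so the highest point sits at h_top = 6.31757 − 1.31 = 5.00757 m below the surface.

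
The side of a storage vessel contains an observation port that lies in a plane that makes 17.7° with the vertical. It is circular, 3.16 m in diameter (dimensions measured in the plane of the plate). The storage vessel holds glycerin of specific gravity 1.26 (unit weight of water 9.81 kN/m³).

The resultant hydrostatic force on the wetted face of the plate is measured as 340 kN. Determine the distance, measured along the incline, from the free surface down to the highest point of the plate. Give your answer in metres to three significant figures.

y_top ≈ 2.10 m

γ = 1.26 × 9.81 = 12.3606 kN/m³.
A = π(1.58)² = 7.84267 m².
From F = γ·h_c·A, the centroid depth is h_c = 340/(12.3606 × 7.84267) = 3.50732 m.
The plate makes 17.7° with the vertical, i.e. θ = 90° − 17.7° = 72.3° to the horizontal. Measuring y along the incline from the free-surface line, vertical depth h = y·sinθ with sinθ = 0.952661.
Along the incline, y_c = h_c/sinθ = 3.50732/0.952661 = 3.6816 m.
The centroid is at the centre, 1.58 m below the top of the plate, so the highest point sits at y_top = 3.6816 − 1.58 = 2.1016 m along the incline.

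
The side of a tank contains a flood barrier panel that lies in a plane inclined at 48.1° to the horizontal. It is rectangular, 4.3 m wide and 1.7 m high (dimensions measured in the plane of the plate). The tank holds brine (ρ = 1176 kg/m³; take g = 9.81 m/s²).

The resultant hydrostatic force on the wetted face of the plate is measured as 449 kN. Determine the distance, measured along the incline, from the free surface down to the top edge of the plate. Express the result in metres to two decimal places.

γ = ρg = 1176 × 9.81 / 1000 = 11.53656 kN/m³.
A = 4.3 × 1.7 = 7.31 m².
From F = γ·h_c·A, the centroid depth is h_c = 449/(11.53656 × 7.31) = 5.32418 m.
Let θ = 48.1° be the plate's angle to the horizontal; measure y along the incline from where the plane meets the free surface. Vertical depth h = y·sinθ with sinθ = 0.744312.
Along the incline, y_c = h_c/sinθ = 5.32418/0.744312 = 7.15316 m.
The centroid lies 1.7/2 = 0.85 m below the top edge, so the top edge sits at y_top = 7.15316 − 0.85 = 6.30316 m along the incline.

y_top ≈ 6.30 m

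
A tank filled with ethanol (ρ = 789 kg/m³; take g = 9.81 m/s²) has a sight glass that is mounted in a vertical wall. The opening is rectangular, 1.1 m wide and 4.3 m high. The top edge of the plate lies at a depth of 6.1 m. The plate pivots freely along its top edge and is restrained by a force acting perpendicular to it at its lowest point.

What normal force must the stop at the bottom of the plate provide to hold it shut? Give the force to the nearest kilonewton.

P ≈ 164 kN

γ = ρg = 789 × 9.81 / 1000 = 7.74009 kN/m³.
The centroid lies 4.3/2 = 2.15 m below the top edge, so the centroid depth is h_c = 6.1 + 2.15 = 8.25 m.
A = 1.1 × 4.3 = 4.73 m².
Resultant F = γ·h_c·A = 7.74009 × 8.25 × 4.73 = 302.038 kN.
I_c = b·h³/12 = 1.1 × 4.3³/12 = 7.28814 m⁴.
Centre of pressure: y_p = y_c + I_c/(y_c·A) = 8.25 + 7.28814/(8.25 × 4.73) = 8.25 + 0.186768 = 8.43677 m along the plane.
The resultant acts 2.15 + 0.186768 = 2.33677 m (along the plate) below the hinge at the top edge, so the moment about the hinge is M = F × 2.33677 = 302.038 × 2.33677 = 705.793 kN·m.
A normal force at the bottom, 4.3 m from the hinge, must supply this moment: P = 705.793/4.3 = 164.138 kN.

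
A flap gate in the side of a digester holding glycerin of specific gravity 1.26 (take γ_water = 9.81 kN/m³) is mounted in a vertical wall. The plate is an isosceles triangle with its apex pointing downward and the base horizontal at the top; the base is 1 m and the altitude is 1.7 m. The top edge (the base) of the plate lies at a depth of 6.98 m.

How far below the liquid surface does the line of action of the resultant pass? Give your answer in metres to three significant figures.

γ = 1.26 × 9.81 = 12.3606 kN/m³.
With the apex down, the centroid sits h/3 = 1.7/3 = 0.566667 m below the base (the top edge), so the centroid depth is h_c = 6.98 + 0.566667 = 7.54667 m.
A = ½ × 1 × 1.7 = 0.85 m².
Resultant F = γ·h_c·A = 12.3606 × 7.54667 × 0.85 = 79.2892 kN.
I_c = b·h³/36 = 1 × 1.7³/36 = 0.136472 m⁴.
Centre of pressure: y_p = y_c + I_c/(y_c·A) = 7.54667 + 0.136472/(7.54667 × 0.85) = 7.54667 + 0.021275 = 7.56794 m along the plane.

h_p = 7.57 m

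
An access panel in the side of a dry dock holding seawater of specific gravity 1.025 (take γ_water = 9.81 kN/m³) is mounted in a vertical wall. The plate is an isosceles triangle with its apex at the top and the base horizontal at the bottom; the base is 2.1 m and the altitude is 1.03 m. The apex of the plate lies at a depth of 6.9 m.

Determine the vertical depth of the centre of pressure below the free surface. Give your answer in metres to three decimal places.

γ = 1.025 × 9.81 = 10.05525 kN/m³.
With the apex up, the centroid sits 2h/3 = 2 × 1.03/3 = 0.686667 m below the apex, so the centroid depth is h_c = 6.9 + 0.686667 = 7.58667 m.
A = ½ × 2.1 × 1.03 = 1.0815 m².
Resultant F = γ·h_c·A = 10.05525 × 7.58667 × 1.0815 = 82.5032 kN.
I_c = b·h³/36 = 2.1 × 1.03³/36 = 0.0637424 m⁴.
Centre of pressure: y_p = y_c + I_c/(y_c·A) = 7.58667 + 0.0637424/(7.58667 × 1.0815) = 7.58667 + 0.00776874 = 7.59444 m along the plane.

h_p = 7.594 m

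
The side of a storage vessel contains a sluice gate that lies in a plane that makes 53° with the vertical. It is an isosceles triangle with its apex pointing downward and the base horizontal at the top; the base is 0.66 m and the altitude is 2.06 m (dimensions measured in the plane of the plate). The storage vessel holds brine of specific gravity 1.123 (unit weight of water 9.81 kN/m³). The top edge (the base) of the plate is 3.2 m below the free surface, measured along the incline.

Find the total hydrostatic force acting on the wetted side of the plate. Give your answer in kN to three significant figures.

γ = 1.123 × 9.81 = 11.01663 kN/m³.
The plate makes 53° with the vertical, i.e. θ = 90° − 53° = 37° to the horizontal. Measuring y along the incline from the free-surface line, vertical depth h = y·sinθ with sinθ = 0.601815.
With the apex down, the centroid sits h/3 = 2.06/3 = 0.686667 m below the base (the top edge), so y_c = 3.2 + 0.686667 = 3.88667 m and h_c = 3.88667 × 0.601815 = 2.33906 m.
A = ½ × 0.66 × 2.06 = 0.6798 m².
Resultant F = γ·h_c·A = 11.01663 × 2.33906 × 0.6798 = 17.5175 kN.

F ≈ 17.5 kN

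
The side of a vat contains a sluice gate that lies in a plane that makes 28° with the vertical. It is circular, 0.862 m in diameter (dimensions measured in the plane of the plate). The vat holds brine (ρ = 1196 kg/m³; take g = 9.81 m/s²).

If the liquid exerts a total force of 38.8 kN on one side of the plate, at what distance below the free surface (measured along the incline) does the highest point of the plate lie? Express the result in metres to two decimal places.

y_top ≈ 5.99 m

γ = ρg = 1196 × 9.81 / 1000 = 11.73276 kN/m³.
A = π(0.431)² = 0.583585 m².
From F = γ·h_c·A, the centroid depth is h_c = 38.8/(11.73276 × 0.583585) = 5.66666 m.
The plate makes 28° with the vertical, i.e. θ = 90° − 28° = 62° to the horizontal. Measuring y along the incline from the free-surface line, vertical depth h = y·sinθ with sinθ = 0.882948.
Along the incline, y_c = h_c/sinθ = 5.66666/0.882948 = 6.41789 m.
The centroid is at the centre, 0.431 m below the top of the plate, so the highest point sits at y_top = 6.41789 − 0.431 = 5.98689 m along the incline.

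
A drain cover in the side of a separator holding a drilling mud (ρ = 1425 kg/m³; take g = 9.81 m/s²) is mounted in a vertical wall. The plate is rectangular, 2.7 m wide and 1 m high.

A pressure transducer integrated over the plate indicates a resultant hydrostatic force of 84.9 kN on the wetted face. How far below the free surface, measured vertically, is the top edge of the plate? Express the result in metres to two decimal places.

d_top ≈ 1.75 m

γ = ρg = 1425 × 9.81 / 1000 = 13.97925 kN/m³.
A = 2.7 × 1 = 2.7 m².
From F = γ·h_c·A, the centroid depth is h_c = 84.9/(13.97925 × 2.7) = 2.24937 m.
The centroid lies 1/2 = 0.5 m below the top edge, so the top edge sits at h_top = 2.24937 − 0.5 = 1.74937 m below the surface.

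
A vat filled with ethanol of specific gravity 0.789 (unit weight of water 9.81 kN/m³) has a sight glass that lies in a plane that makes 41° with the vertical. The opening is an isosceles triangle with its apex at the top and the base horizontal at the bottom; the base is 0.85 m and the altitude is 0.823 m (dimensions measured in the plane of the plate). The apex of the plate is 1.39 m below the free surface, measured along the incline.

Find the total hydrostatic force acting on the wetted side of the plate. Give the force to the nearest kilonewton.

F ≈ 4 kN

γ = 0.789 × 9.81 = 7.74009 kN/m³.
The plate makes 41° with the vertical, i.e. θ = 90° − 41° = 49° to the horizontal. Measuring y along the incline from the free-surface line, vertical depth h = y·sinθ with sinθ = 0.754710.
With the apex up, the centroid sits 2h/3 = 2 × 0.823/3 = 0.548667 m below the apex, so y_c = 1.39 + 0.548667 = 1.93867 m and h_c = 1.93867 × 0.754710 = 1.46313 m.
A = ½ × 0.85 × 0.823 = 0.349775 m².
Resultant F = γ·h_c·A = 7.74009 × 1.46313 × 0.349775 = 3.96112 kN.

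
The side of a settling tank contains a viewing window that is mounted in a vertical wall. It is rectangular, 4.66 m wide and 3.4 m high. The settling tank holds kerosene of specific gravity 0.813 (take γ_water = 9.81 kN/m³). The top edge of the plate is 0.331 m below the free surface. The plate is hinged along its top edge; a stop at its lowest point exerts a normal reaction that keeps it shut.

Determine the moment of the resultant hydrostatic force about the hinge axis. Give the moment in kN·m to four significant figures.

γ = 0.813 × 9.81 = 7.97553 kN/m³.
The centroid lies 3.4/2 = 1.7 m below the top edge, so the centroid depth is h_c = 0.331 + 1.7 = 2.031 m.
A = 4.66 × 3.4 = 15.844 m².
Resultant F = γ·h_c·A = 7.97553 × 2.031 × 15.844 = 256.646 kN.
I_c = b·h³/12 = 4.66 × 3.4³/12 = 15.2631 m⁴.
Centre of pressure: y_p = y_c + I_c/(y_c·A) = 2.031 + 15.2631/(2.031 × 15.844) = 2.031 + 0.474316 = 2.50532 m along the plane.
The resultant acts 1.7 + 0.474316 = 2.17432 m (along the plate) below the hinge at the top edge, so the moment about the hinge is M = F × 2.17432 = 256.646 × 2.17432 = 558.031 kN·m.

M ≈ 558.0 kN·m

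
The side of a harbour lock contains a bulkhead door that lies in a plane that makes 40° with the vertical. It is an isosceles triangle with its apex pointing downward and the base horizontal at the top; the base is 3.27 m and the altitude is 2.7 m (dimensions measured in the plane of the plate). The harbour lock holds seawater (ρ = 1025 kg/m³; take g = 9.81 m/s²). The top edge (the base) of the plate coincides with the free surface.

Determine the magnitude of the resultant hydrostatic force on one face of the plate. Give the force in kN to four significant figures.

γ = ρg = 1025 × 9.81 / 1000 = 10.05525 kN/m³.
The plate makes 40° with the vertical, i.e. θ = 90° − 40° = 50° to the horizontal. Measuring y along the incline from the free-surface line, vertical depth h = y·sinθ with sinθ = 0.766044.
With the apex down, the centroid sits h/3 = 2.7/3 = 0.9 m below the base (the top edge), so y_c = 0.9 m and h_c = 0.9 × 0.766044 = 0.68944 m.
A = ½ × 3.27 × 2.7 = 4.4145 m².
Resultant F = γ·h_c·A = 10.05525 × 0.68944 × 4.4145 = 30.6035 kN.

F ≈ 30.60 kN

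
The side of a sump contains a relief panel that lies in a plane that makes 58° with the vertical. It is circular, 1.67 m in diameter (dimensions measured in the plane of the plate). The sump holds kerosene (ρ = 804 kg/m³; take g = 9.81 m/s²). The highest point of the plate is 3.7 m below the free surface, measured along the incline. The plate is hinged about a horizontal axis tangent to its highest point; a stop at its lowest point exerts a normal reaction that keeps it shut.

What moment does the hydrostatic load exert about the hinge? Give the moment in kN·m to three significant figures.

M ≈ 36.3 kN·m

γ = ρg = 804 × 9.81 / 1000 = 7.88724 kN/m³.
The plate makes 58° with the vertical, i.e. θ = 90° − 58° = 32° to the horizontal. Measuring y along the incline from the free-surface line, vertical depth h = y·sinθ with sinθ = 0.529919.
The centroid is at the centre, 0.835 m below the top of the plate, so y_c = 3.7 + 0.835 = 4.535 m and h_c = 4.535 × 0.529919 = 2.40318 m.
A = π(0.835)² = 2.1904 m².
Resultant F = γ·h_c·A = 7.88724 × 2.40318 × 2.1904 = 41.5178 kN.
I_c = πr⁴/4 = π × 0.835⁴/4 = 0.3818 m⁴.
Centre of pressure: y_p = y_c + I_c/(y_c·A) = 4.535 + 0.3818/(4.535 × 2.1904) = 4.535 + 0.0384357 = 4.57344 m along the plane.
The resultant acts 0.835 + 0.0384357 = 0.873436 m (along the plate) below the hinge at the top edge, so the moment about the hinge is M = F × 0.873436 = 41.5178 × 0.873436 = 36.2631 kN·m.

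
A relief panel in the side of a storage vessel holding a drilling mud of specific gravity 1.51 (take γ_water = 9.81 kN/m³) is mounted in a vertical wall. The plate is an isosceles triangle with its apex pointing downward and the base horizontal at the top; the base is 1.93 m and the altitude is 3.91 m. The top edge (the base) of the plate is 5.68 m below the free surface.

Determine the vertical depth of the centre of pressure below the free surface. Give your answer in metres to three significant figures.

γ = 1.51 × 9.81 = 14.8131 kN/m³.
With the apex down, the centroid sits h/3 = 3.91/3 = 1.30333 m below the base (the top edge), so the centroid depth is h_c = 5.68 + 1.30333 = 6.98333 m.
A = ½ × 1.93 × 3.91 = 3.77315 m².
Resultant F = γ·h_c·A = 14.8131 × 6.98333 × 3.77315 = 390.313 kN.
I_c = b·h³/36 = 1.93 × 3.91³/36 = 3.20468 m⁴.
Centre of pressure: y_p = y_c + I_c/(y_c·A) = 6.98333 + 3.20468/(6.98333 × 3.77315) = 6.98333 + 0.121624 = 7.10495 m along the plane.

h_p = 7.10 m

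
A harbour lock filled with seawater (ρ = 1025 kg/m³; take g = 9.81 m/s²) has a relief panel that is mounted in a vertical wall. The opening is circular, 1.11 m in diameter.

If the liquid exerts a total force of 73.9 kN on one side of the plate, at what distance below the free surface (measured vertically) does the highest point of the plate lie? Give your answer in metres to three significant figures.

γ = ρg = 1025 × 9.81 / 1000 = 10.05525 kN/m³.
A = π(0.555)² = 0.967689 m².
From F = γ·h_c·A, the centroid depth is h_c = 73.9/(10.05525 × 0.967689) = 7.59479 m.
The centroid is at the centre, 0.555 m below the top of the plate, so the highest point sits at h_top = 7.59479 − 0.555 = 7.03979 m below the surface.

d_top ≈ 7.04 m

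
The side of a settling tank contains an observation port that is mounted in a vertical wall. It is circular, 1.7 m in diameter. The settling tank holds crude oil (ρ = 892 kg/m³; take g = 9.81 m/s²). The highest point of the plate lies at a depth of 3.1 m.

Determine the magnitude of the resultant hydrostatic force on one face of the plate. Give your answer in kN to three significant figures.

F ≈ 78.5 kN

γ = ρg = 892 × 9.81 / 1000 = 8.75052 kN/m³.
The centroid is at the centre, 0.85 m below the top of the plate, so the centroid depth is h_c = 3.1 + 0.85 = 3.95 m.
A = π(0.85)² = 2.2698 m².
Resultant F = γ·h_c·A = 8.75052 × 3.95 × 2.2698 = 78.4546 kN.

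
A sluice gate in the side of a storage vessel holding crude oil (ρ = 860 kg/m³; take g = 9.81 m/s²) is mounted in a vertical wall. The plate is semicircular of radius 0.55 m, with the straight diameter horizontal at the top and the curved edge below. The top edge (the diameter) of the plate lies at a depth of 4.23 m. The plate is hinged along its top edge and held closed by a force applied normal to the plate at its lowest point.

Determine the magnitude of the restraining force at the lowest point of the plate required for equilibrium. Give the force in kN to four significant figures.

γ = ρg = 860 × 9.81 / 1000 = 8.4366 kN/m³.
The centroid of a semicircle lies 4r/(3π) = 0.233427 m from the diameter, here below the top edge, so the centroid depth is h_c = 4.23 + 0.233427 = 4.46343 m.
A = πr²/2 = π × 0.55²/2 = 0.475166 m².
Resultant F = γ·h_c·A = 8.4366 × 4.46343 × 0.475166 = 17.8929 kN.
I_c = (π/8 − 8/(9π))·r⁴ = 0.109757 × 0.55⁴ = 0.0100435 m⁴.
Centre of pressure: y_p = y_c + I_c/(y_c·A) = 4.46343 + 0.0100435/(4.46343 × 0.475166) = 4.46343 + 0.00473556 = 4.46817 m along the plane.
The resultant acts 0.233427 + 0.00473556 = 0.238163 m (along the plate) below the hinge at the top edge, so the moment about the hinge is M = F × 0.238163 = 17.8929 × 0.238163 = 4.26143 kN·m.
A normal force at the bottom, 0.55 m from the hinge, must supply this moment: P = 4.26143/0.55 = 7.74805 kN.

P ≈ 7.748 kN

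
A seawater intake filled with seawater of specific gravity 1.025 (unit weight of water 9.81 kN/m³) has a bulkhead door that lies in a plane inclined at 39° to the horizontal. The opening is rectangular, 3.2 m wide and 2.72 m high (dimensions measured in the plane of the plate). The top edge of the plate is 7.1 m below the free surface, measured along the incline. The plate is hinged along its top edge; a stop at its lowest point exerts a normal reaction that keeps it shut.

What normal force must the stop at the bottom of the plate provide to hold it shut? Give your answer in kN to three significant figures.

γ = 1.025 × 9.81 = 10.05525 kN/m³.
Let θ = 39° be the plate's angle to the horizontal; measure y along the incline from where the plane meets the free surface. Vertical depth h = y·sinθ with sinθ = 0.629320.
The centroid lies 2.72/2 = 1.36 m below the top edge, so y_c = 7.1 + 1.36 = 8.46 m and h_c = 8.46 × 0.629320 = 5.32405 m.
A = 3.2 × 2.72 = 8.704 m².
Resultant F = γ·h_c·A = 10.05525 × 5.32405 × 8.704 = 465.966 kN.
I_c = b·h³/12 = 3.2 × 2.72³/12 = 5.36631 m⁴.
Centre of pressure: y_p = y_c + I_c/(y_c·A) = 8.46 + 5.36631/(8.46 × 8.704) = 8.46 + 0.0728763 = 8.53288 m along the plane.
The resultant acts 1.36 + 0.0728763 = 1.43288 m (along the plate) below the hinge at the top edge, so the moment about the hinge is M = F × 1.43288 = 465.966 × 1.43288 = 667.673 kN·m.
A normal force at the bottom, 2.72 m from the hinge, must supply this moment: P = 667.673/2.72 = 245.468 kN.

P ≈ 245 kN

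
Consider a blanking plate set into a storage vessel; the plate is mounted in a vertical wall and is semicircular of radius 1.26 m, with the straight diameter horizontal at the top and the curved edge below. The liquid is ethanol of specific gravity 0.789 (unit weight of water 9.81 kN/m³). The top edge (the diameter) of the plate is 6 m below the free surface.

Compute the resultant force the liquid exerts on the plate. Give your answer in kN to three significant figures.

γ = 0.789 × 9.81 = 7.74009 kN/m³.
The centroid of a semicircle lies 4r/(3π) = 0.534761 m from the diameter, here below the top edge, so the centroid depth is h_c = 6 + 0.534761 = 6.53476 m.
A = πr²/2 = π × 1.26²/2 = 2.4938 m².
Resultant F = γ·h_c·A = 7.74009 × 6.53476 × 2.4938 = 126.135 kN.

F ≈ 126 kN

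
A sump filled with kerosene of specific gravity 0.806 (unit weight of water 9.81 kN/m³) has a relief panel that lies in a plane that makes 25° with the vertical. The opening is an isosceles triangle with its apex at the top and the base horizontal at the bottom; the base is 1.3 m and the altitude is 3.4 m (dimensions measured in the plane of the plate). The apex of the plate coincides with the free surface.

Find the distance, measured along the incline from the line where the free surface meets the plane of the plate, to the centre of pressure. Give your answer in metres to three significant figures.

y_p = 2.55 m

γ = 0.806 × 9.81 = 7.90686 kN/m³.
The plate makes 25° with the vertical, i.e. θ = 90° − 25° = 65° to the horizontal. Measuring y along the incline from the free-surface line, vertical depth h = y·sinθ with sinθ = 0.906308.
With the apex up, the centroid sits 2h/3 = 2 × 3.4/3 = 2.26667 m below the apex, so y_c = 2.26667 m and h_c = 2.26667 × 0.906308 = 2.0543 m.
A = ½ × 1.3 × 3.4 = 2.21 m².
Resultant F = γ·h_c·A = 7.90686 × 2.0543 × 2.21 = 35.8972 kN.
I_c = b·h³/36 = 1.3 × 3.4³/36 = 1.41931 m⁴.
Centre of pressure: y_p = y_c + I_c/(y_c·A) = 2.26667 + 1.41931/(2.26667 × 2.21) = 2.26667 + 0.283333 = 2.55 m along the plane.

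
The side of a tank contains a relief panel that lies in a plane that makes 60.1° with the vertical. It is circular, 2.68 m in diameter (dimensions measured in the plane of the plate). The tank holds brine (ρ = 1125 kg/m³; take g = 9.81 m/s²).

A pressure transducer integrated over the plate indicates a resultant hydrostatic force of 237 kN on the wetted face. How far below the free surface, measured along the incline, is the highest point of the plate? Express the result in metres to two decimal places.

y_top ≈ 6.30 m

γ = ρg = 1125 × 9.81 / 1000 = 11.03625 kN/m³.
A = π(1.34)² = 5.64104 m².
From F = γ·h_c·A, the centroid depth is h_c = 237/(11.03625 × 5.64104) = 3.80687 m.
The plate makes 60.1° with the vertical, i.e. θ = 90° − 60.1° = 29.9° to the horizontal. Measuring y along the incline from the free-surface line, vertical depth h = y·sinθ with sinθ = 0.498488.
Along the incline, y_c = h_c/sinθ = 3.80687/0.498488 = 7.63683 m.
The centroid is at the centre, 1.34 m below the top of the plate, so the highest point sits at y_top = 7.63683 − 1.34 = 6.29683 m along the incline.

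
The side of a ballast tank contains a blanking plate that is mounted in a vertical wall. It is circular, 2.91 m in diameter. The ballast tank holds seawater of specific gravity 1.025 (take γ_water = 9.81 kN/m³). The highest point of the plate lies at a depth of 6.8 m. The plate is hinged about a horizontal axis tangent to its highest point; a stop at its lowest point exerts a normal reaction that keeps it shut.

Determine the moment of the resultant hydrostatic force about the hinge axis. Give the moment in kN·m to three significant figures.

M ≈ 839 kN·m

γ = 1.025 × 9.81 = 10.05525 kN/m³.
The centroid is at the centre, 1.455 m below the top of the plate, so the centroid depth is h_c = 6.8 + 1.455 = 8.255 m.
A = π(1.455)² = 6.65083 m².
Resultant F = γ·h_c·A = 10.05525 × 8.255 × 6.65083 = 552.059 kN.
I_c = πr⁴/4 = π × 1.455⁴/4 = 3.51999 m⁴.
Centre of pressure: y_p = y_c + I_c/(y_c·A) = 8.255 + 3.51999/(8.255 × 6.65083) = 8.255 + 0.0641134 = 8.31911 m along the plane.
The resultant acts 1.455 + 0.0641134 = 1.51911 m (along the plate) below the hinge at the top edge, so the moment about the hinge is M = F × 1.51911 = 552.059 × 1.51911 = 838.638 kN·m.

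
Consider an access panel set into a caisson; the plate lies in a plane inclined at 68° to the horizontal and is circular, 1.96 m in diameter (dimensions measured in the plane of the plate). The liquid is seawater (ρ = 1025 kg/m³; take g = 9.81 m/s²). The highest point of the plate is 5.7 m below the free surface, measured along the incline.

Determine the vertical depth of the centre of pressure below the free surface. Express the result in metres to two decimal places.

h_p = 6.23 m

γ = ρg = 1025 × 9.81 / 1000 = 10.05525 kN/m³.
Let θ = 68° be the plate's angle to the horizontal; measure y along the incline from where the plane meets the free surface. Vertical depth h = y·sinθ with sinθ = 0.927184.
The centroid is at the centre, 0.98 m below the top of the plate, so y_c = 5.7 + 0.98 = 6.68 m and h_c = 6.68 × 0.927184 = 6.19359 m.
A = π(0.98)² = 3.01719 m².
Resultant F = γ·h_c·A = 10.05525 × 6.19359 × 3.01719 = 187.905 kN.
I_c = πr⁴/4 = π × 0.98⁴/4 = 0.724426 m⁴.
Centre of pressure: y_p = y_c + I_c/(y_c·A) = 6.68 + 0.724426/(6.68 × 3.01719) = 6.68 + 0.035943 = 6.71594 m along the plane.
Vertically, h_p = y_p·sinθ = 6.71594 × 0.927184 = 6.22691 m.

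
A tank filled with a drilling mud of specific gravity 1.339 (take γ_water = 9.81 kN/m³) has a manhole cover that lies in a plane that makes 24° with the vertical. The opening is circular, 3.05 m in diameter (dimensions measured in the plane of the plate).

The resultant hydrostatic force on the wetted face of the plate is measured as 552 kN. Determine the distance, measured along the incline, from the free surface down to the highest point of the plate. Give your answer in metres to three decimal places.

γ = 1.339 × 9.81 = 13.13559 kN/m³.
A = π(1.525)² = 7.30617 m².
From F = γ·h_c·A, the centroid depth is h_c = 552/(13.13559 × 7.30617) = 5.75175 m.
The plate makes 24° with the vertical, i.e. θ = 90° − 24° = 66° to the horizontal. Measuring y along the incline from the free-surface line, vertical depth h = y·sinθ with sinθ = 0.913545.
Along the incline, y_c = h_c/sinθ = 5.75175/0.913545 = 6.29608 m.
The centroid is at the centre, 1.525 m below the top of the plate, so the highest point sits at y_top = 6.29608 − 1.525 = 4.77108 m along the incline.

y_top ≈ 4.771 m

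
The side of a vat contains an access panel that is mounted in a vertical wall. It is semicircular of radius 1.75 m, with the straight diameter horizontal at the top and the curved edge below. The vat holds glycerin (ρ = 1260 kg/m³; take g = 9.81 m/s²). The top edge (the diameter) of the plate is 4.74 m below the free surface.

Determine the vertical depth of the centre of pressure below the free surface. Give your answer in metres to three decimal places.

h_p = 5.522 m

γ = ρg = 1260 × 9.81 / 1000 = 12.3606 kN/m³.
The centroid of a semicircle lies 4r/(3π) = 0.742723 m from the diameter, here below the top edge, so the centroid depth is h_c = 4.74 + 0.742723 = 5.48272 m.
A = πr²/2 = π × 1.75²/2 = 4.81056 m².
Resultant F = γ·h_c·A = 12.3606 × 5.48272 × 4.81056 = 326.01 kN.
I_c = (π/8 − 8/(9π))·r⁴ = 0.109757 × 1.75⁴ = 1.0294 m⁴.
Centre of pressure: y_p = y_c + I_c/(y_c·A) = 5.48272 + 1.0294/(5.48272 × 4.81056) = 5.48272 + 0.0390295 = 5.52175 m along the plane.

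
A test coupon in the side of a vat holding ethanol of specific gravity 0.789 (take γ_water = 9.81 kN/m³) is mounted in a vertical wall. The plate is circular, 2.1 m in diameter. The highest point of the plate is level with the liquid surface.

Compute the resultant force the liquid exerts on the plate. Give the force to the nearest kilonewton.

F ≈ 28 kN

γ = 0.789 × 9.81 = 7.74009 kN/m³.
The centroid is at the centre, 1.05 m below the top of the plate, so the centroid depth is h_c = 1.05 m.
A = π(1.05)² = 3.46361 m².
Resultant F = γ·h_c·A = 7.74009 × 1.05 × 3.46361 = 28.1491 kN.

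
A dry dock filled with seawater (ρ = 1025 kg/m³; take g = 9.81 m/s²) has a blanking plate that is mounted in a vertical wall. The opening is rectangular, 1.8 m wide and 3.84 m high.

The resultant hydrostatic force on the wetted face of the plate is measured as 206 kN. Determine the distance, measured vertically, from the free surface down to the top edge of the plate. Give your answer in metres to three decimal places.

γ = ρg = 1025 × 9.81 / 1000 = 10.05525 kN/m³.
A = 1.8 × 3.84 = 6.912 m².
From F = γ·h_c·A, the centroid depth is h_c = 206/(10.05525 × 6.912) = 2.96395 m.
The centroid lies 3.84/2 = 1.92 m below the top edge, so the top edge sits at h_top = 2.96395 − 1.92 = 1.04395 m below the surface.

d_top ≈ 1.044 m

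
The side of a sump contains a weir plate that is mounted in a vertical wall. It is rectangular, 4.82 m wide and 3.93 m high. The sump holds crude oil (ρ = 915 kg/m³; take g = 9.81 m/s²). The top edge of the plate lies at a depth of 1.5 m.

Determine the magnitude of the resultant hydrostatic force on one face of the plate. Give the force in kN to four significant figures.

F ≈ 589.2 kN

γ = ρg = 915 × 9.81 / 1000 = 8.97615 kN/m³.
The centroid lies 3.93/2 = 1.965 m below the top edge, so the centroid depth is h_c = 1.5 + 1.965 = 3.465 m.
A = 4.82 × 3.93 = 18.9426 m².
Resultant F = γ·h_c·A = 8.97615 × 3.465 × 18.9426 = 589.16 kN.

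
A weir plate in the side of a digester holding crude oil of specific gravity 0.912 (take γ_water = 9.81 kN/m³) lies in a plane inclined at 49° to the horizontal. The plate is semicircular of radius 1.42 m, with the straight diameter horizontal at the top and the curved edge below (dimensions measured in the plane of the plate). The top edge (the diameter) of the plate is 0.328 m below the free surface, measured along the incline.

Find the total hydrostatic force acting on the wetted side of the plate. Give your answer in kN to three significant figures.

γ = 0.912 × 9.81 = 8.94672 kN/m³.
Let θ = 49° be the plate's angle to the horizontal; measure y along the incline from where the plane meets the free surface. Vertical depth h = y·sinθ with sinθ = 0.754710.
The centroid of a semicircle lies 4r/(3π) = 0.602667 m from the diameter, here below the top edge, so y_c = 0.328 + 0.602667 = 0.930667 m and h_c = 0.930667 × 0.754710 = 0.702384 m.
A = πr²/2 = π × 1.42²/2 = 3.16735 m².
Resultant F = γ·h_c·A = 8.94672 × 0.702384 × 3.16735 = 19.9037 kN.

F ≈ 19.9 kN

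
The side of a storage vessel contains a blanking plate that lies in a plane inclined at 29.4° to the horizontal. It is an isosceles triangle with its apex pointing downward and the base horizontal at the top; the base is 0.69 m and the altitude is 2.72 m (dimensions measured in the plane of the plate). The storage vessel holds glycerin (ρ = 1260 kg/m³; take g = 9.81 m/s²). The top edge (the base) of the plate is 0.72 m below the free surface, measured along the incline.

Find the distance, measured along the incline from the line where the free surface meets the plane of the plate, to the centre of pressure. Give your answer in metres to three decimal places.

γ = ρg = 1260 × 9.81 / 1000 = 12.3606 kN/m³.
Let θ = 29.4° be the plate's angle to the horizontal; measure y along the incline from where the plane meets the free surface. Vertical depth h = y·sinθ with sinθ = 0.490904.
With the apex down, the centroid sits h/3 = 2.72/3 = 0.906667 m below the base (the top edge), so y_c = 0.72 + 0.906667 = 1.62667 m and h_c = 1.62667 × 0.490904 = 0.798539 m.
A = ½ × 0.69 × 2.72 = 0.9384 m².
Resultant F = γ·h_c·A = 12.3606 × 0.798539 × 0.9384 = 9.2624 kN.
I_c = b·h³/36 = 0.69 × 2.72³/36 = 0.385703 m⁴.
Centre of pressure: y_p = y_c + I_c/(y_c·A) = 1.62667 + 0.385703/(1.62667 × 0.9384) = 1.62667 + 0.252677 = 1.87935 m along the plane.

y_p = 1.879 m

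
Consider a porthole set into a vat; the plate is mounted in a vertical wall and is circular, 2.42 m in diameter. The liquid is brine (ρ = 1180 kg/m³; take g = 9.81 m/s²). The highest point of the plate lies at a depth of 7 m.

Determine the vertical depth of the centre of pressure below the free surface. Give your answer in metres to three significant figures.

γ = ρg = 1180 × 9.81 / 1000 = 11.5758 kN/m³.
The centroid is at the centre, 1.21 m below the top of the plate, so the centroid depth is h_c = 7 + 1.21 = 8.21 m.
A = π(1.21)² = 4.59961 m².
Resultant F = γ·h_c·A = 11.5758 × 8.21 × 4.59961 = 437.135 kN.
I_c = πr⁴/4 = π × 1.21⁴/4 = 1.68357 m⁴.
Centre of pressure: y_p = y_c + I_c/(y_c·A) = 8.21 + 1.68357/(8.21 × 4.59961) = 8.21 + 0.0445828 = 8.25458 m along the plane.

h_p = 8.25 m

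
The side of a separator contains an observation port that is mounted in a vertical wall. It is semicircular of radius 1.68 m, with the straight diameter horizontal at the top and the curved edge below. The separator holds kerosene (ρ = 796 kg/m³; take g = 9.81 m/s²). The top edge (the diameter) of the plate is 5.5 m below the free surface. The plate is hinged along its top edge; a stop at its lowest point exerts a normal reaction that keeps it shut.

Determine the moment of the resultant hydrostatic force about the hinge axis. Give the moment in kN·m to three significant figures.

γ = ρg = 796 × 9.81 / 1000 = 7.80876 kN/m³.
The centroid of a semicircle lies 4r/(3π) = 0.713014 m from the diameter, here below the top edge, so the centroid depth is h_c = 5.5 + 0.713014 = 6.21301 m.
A = πr²/2 = π × 1.68²/2 = 4.43342 m².
Resultant F = γ·h_c·A = 7.80876 × 6.21301 × 4.43342 = 215.091 kN.
I_c = (π/8 − 8/(9π))·r⁴ = 0.109757 × 1.68⁴ = 0.874318 m⁴.
Centre of pressure: y_p = y_c + I_c/(y_c·A) = 6.21301 + 0.874318/(6.21301 × 4.43342) = 6.21301 + 0.0317416 = 6.24475 m along the plane.
The resultant acts 0.713014 + 0.0317416 = 0.744756 m (along the plate) below the hinge at the top edge, so the moment about the hinge is M = F × 0.744756 = 215.091 × 0.744756 = 160.19 kN·m.

M ≈ 160 kN·m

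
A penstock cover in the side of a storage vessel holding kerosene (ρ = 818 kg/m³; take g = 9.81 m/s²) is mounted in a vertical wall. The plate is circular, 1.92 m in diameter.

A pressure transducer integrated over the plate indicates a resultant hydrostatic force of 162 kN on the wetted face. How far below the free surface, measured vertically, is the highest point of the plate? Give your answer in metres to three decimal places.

γ = ρg = 818 × 9.81 / 1000 = 8.02458 kN/m³.
A = π(0.96)² = 2.89529 m².
From F = γ·h_c·A, the centroid depth is h_c = 162/(8.02458 × 2.89529) = 6.97269 m.
The centroid is at the centre, 0.96 m below the top of the plate, so the highest point sits at h_top = 6.97269 − 0.96 = 6.01269 m below the surface.

d_top ≈ 6.013 m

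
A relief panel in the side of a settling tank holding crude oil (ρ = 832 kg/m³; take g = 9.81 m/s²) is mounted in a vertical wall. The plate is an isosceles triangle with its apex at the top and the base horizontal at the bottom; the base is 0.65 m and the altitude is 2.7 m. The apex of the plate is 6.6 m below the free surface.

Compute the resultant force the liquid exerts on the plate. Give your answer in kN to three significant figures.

F ≈ 60.2 kN

γ = ρg = 832 × 9.81 / 1000 = 8.16192 kN/m³.
With the apex up, the centroid sits 2h/3 = 2 × 2.7/3 = 1.8 m below the apex, so the centroid depth is h_c = 6.6 + 1.8 = 8.4 m.
A = ½ × 0.65 × 2.7 = 0.8775 m².
Resultant F = γ·h_c·A = 8.16192 × 8.4 × 0.8775 = 60.1615 kN.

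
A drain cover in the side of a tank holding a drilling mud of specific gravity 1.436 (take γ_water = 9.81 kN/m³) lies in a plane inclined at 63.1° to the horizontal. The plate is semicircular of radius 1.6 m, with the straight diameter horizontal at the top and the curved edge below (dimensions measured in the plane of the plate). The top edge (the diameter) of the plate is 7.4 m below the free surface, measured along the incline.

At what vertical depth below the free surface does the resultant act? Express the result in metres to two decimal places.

γ = 1.436 × 9.81 = 14.08716 kN/m³.
Let θ = 63.1° be the plate's angle to the horizontal; measure y along the incline from where the plane meets the free surface. Vertical depth h = y·sinθ with sinθ = 0.891798.
The centroid of a semicircle lies 4r/(3π) = 0.679061 m from the diameter, here below the top edge, so y_c = 7.4 + 0.679061 = 8.07906 m and h_c = 8.07906 × 0.891798 = 7.20489 m.
A = πr²/2 = π × 1.6²/2 = 4.02124 m².
Resultant F = γ·h_c·A = 14.08716 × 7.20489 × 4.02124 = 408.142 kN.
I_c = (π/8 − 8/(9π))·r⁴ = 0.109757 × 1.6⁴ = 0.719303 m⁴.
Centre of pressure: y_p = y_c + I_c/(y_c·A) = 8.07906 + 0.719303/(8.07906 × 4.02124) = 8.07906 + 0.0221407 = 8.1012 m along the plane.
Vertically, h_p = y_p·sinθ = 8.1012 × 0.891798 = 7.22463 m.

h_p = 7.22 m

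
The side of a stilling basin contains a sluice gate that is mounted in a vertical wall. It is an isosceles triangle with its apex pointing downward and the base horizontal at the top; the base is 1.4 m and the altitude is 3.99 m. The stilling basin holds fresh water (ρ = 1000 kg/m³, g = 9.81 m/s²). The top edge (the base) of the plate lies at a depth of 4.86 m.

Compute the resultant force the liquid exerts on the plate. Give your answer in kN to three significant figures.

γ = ρg = 1000 × 9.81 = 9810 N/m³ = 9.81 kN/m³.
With the apex down, the centroid sits h/3 = 3.99/3 = 1.33 m below the base (the top edge), so the centroid depth is h_c = 4.86 + 1.33 = 6.19 m.
A = ½ × 1.4 × 3.99 = 2.793 m².
Resultant F = γ·h_c·A = 9.81 × 6.19 × 2.793 = 169.602 kN.

F ≈ 170 kN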